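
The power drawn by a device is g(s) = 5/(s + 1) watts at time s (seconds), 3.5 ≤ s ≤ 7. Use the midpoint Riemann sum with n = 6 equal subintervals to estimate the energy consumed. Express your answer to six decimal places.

2.874437

Δs = (7 − 3.5)/6 = 7/12.
Midpoints: 91/24, 4.375, 119/24, 133/24, 6.125, 161/24.
g(91/24) = 24/23, g(4.375) = 40/43, g(119/24) = 120/143, g(133/24) = 120/157, g(6.125) = 40/57, g(161/24) = 24/37.
Sum = Δs · [g(91/24) + g(4.375) + g(119/24) + ...].
Sum ≈ 2.874437.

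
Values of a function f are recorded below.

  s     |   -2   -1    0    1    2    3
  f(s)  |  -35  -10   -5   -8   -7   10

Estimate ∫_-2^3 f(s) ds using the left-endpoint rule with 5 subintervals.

-65

Δs = 1.
Sum = 1·[(-35) + (-10) + (-5) + (-8) + (-7)] = -65.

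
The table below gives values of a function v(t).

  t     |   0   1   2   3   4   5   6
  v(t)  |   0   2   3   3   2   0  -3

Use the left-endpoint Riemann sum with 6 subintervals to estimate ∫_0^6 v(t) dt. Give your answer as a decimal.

Δt = 1.
Sum = 1·[0 + 2 + 3 + 3 + 2 + 0] = 10.

10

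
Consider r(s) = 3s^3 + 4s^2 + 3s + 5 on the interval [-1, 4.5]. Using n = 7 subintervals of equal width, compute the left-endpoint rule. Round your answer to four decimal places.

Δs = (4.5 − (-1))/7 = 11/14.
Left endpoints: -1, -3/14, 4/7, 19/14, 15/7, 41/14, 26/7.
r(-1) = 3, r(-3/14) = 12379/2744, r(4/7) = 2943/343, r(19/14) = 65685/2744, r(15/7) = 20345/343, r(41/14) = 338727/2744, r(26/7) = 77193/343.
Sum = Δs · [r(-1) + r(-3/14) + r(4/7) + ...].
Sum ≈ 351.8737.

351.8737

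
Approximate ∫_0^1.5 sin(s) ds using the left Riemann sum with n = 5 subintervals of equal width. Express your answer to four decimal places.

Δs = (1.5 − 0)/5 = 0.3.
Left endpoints: 0, 0.3, 0.6, 0.9, 1.2.
f(0) ≈ 0.0000, f(0.3) ≈ 0.2955, f(0.6) ≈ 0.5646, f(0.9) ≈ 0.7833, f(1.2) ≈ 0.9320.
Sum = Δs · [f(0) + f(0.3) + f(0.6) + f(0.9) + f(1.2)].
Sum ≈ 0.7727.

0.7727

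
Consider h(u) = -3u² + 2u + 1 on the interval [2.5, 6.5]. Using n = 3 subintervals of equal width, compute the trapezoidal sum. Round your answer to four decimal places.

Δu = (6.5 − 2.5)/3 = 4/3.
h(2.5) = -12.75, h(23/6) = -425/12, h(31/6) = -68.75, h(6.5) = -112.75.
T_3 = (Δu/2)·[h(u_0) + 2h(u_1) + 2h(u_2) + h(u_3)].
Sum ≈ -222.5556.

-222.5556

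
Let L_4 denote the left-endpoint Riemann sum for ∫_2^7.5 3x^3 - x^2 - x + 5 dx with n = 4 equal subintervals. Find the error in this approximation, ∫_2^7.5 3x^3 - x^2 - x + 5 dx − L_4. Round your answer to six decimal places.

Exact integral: ∫_2^7.5 f(x) dx ≈ 2224.46354167.
L_4 ≈ 1482.90527344.
Error ≈ 2224.46354167 − 1482.90527344 ≈ 741.558268.

741.558268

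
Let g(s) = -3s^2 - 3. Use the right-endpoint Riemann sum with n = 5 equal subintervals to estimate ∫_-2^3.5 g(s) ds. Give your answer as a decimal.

-84.315

Δs = (3.5 − (-2))/5 = 1.1.
Right endpoints: -0.9, 0.2, 1.3, 2.4, 3.5.
g(-0.9) = -5.43, g(0.2) = -3.12, g(1.3) = -8.07, g(2.4) = -20.28, g(3.5) = -39.75.
Sum = Δs · [g(-0.9) + g(0.2) + g(1.3) + g(2.4) + g(3.5)].
Sum = -84.315.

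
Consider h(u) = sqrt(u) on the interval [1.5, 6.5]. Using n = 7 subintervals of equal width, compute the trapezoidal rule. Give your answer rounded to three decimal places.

9.814

Δu = (6.5 − 1.5)/7 = 5/7.
h(1.5) ≈ 1.225, h(31/14) ≈ 1.488, h(41/14) ≈ 1.711, h(51/14) ≈ 1.909, h(61/14) ≈ 2.087, h(71/14) ≈ 2.252, h(81/14) ≈ 2.405, h(6.5) ≈ 2.550.
T_7 = (Δu/2)·[h(u_0) + 2h(u_1) + ... + 2h(u_{6}) + h(u_7)].
Sum ≈ 9.814.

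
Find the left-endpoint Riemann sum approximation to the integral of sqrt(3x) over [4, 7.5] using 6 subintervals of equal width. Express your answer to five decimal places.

14.10304

Δx = (7.5 − 4)/6 = 7/12.
Left endpoints: 4, 55/12, 31/6, 5.75, 19/3, 83/12.
f(4) ≈ 3.46410, f(55/12) ≈ 3.70810, f(31/6) ≈ 3.93700, f(5.75) ≈ 4.15331, f(19/3) ≈ 4.35890, f(83/12) ≈ 4.55522.
Sum = Δx · [f(4) + f(55/12) + f(31/6) + ...].
Sum ≈ 14.10304.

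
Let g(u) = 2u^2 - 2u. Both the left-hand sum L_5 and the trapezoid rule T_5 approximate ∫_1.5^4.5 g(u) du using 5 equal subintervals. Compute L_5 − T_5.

-9

L_5 = 31.86.
T_5 = 40.86.
L_5 − T_5 = -9.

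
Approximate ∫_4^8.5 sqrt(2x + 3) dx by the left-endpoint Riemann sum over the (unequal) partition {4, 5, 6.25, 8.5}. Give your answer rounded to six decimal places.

Subinterval widths: 1, 1.25, 2.25.
Left endpoints: 4, 5, 6.25.
f(4) ≈ 3.316625, f(5) ≈ 3.605551, f(6.25) ≈ 3.937004.
Sum = Σ Δx_i · f(x_i).
Sum ≈ 16.681823.

16.681823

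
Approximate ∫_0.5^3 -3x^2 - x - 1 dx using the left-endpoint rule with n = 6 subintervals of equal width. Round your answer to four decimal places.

-27.9774

Δx = (3 − 0.5)/6 = 5/12.
Left endpoints: 0.5, 11/12, 4/3, 1.75, 13/6, 31/12.
f(0.5) = -2.25, f(11/12) = -4.4375, f(4/3) = -23/3, f(1.75) = -11.9375, f(13/6) = -17.25, f(31/12) = -1133/48.
Sum = Δx · [f(0.5) + f(11/12) + f(4/3) + ...].
Sum ≈ -27.9774.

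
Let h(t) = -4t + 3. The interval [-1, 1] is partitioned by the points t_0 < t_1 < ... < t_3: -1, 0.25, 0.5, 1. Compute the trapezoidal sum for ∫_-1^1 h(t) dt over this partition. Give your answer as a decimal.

6

Subinterval widths: 1.25, 0.25, 0.5.
h(-1) = 7, h(0.25) = 2, h(0.5) = 1, h(1) = -1.
On each subinterval the trapezoid contributes (Δt_i/2)·[h(t_{i-1}) + h(t_i)].
Sum = 6.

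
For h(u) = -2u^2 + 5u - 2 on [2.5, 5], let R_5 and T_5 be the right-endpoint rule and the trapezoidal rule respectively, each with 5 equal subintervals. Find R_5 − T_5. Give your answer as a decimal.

R_5 = -37.5.
T_5 = -31.25.
R_5 − T_5 = -6.25.

-6.25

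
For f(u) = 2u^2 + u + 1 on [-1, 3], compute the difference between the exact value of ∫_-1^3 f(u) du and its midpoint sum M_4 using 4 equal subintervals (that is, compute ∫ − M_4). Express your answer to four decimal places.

Exact integral: ∫_-1^3 f(u) du ≈ 26.666667.
M_4 = 26.
Error ≈ 26.666667 − 26 ≈ 0.6667.

0.6667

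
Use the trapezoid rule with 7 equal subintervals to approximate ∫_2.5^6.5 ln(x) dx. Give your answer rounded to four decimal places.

Δx = (6.5 − 2.5)/7 = 4/7.
f(2.5) ≈ 0.9163, f(43/14) ≈ 1.1221, f(51/14) ≈ 1.2928, f(59/14) ≈ 1.4385, f(67/14) ≈ 1.5656, f(75/14) ≈ 1.6784, f(83/14) ≈ 1.7798, f(6.5) ≈ 1.8718.
T_7 = (Δx/2)·[f(x_0) + 2f(x_1) + ... + 2f(x_{6}) + f(x_7)].
Sum ≈ 5.8693.

5.8693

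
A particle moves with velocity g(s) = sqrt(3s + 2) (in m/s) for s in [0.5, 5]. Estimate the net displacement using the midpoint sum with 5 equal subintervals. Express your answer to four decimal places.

Δs = (5 − 0.5)/5 = 0.9.
Midpoints: 0.95, 1.85, 2.75, 3.65, 4.55.
g(0.95) ≈ 2.2023, g(1.85) ≈ 2.7477, g(2.75) ≈ 3.2016, g(3.65) ≈ 3.5986, g(4.55) ≈ 3.9560.
Sum = Δs · [g(0.95) + g(1.85) + g(2.75) + g(3.65) + g(4.55)].
Sum ≈ 14.1356.

14.1356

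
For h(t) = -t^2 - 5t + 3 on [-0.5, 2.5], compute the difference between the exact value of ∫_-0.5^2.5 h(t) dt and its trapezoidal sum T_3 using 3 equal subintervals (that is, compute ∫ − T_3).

Exact integral: ∫_-0.5^2.5 h(t) dt = -11.25.
T_3 = -11.75.
Error = -11.25 − (-11.75) = 0.5.

0.5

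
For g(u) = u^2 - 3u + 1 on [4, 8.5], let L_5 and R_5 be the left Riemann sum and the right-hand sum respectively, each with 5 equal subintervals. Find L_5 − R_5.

-38.475

L_5 = 84.87.
R_5 = 123.345.
L_5 − R_5 = -38.475.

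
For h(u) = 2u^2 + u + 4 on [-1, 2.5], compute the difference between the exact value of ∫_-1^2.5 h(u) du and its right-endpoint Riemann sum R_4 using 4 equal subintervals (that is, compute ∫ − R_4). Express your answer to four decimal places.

Exact integral: ∫_-1^2.5 h(u) du ≈ 27.708333.
R_4 = 34.7265625.
Error ≈ 27.708333 − 34.7265625 ≈ -7.0182.

-7.0182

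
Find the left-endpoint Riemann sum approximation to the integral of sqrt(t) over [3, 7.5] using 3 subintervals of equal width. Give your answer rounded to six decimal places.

Δt = (7.5 − 3)/3 = 1.5.
Left endpoints: 3, 4.5, 6.
f(3) ≈ 1.732051, f(4.5) ≈ 2.121320, f(6) ≈ 2.449490.
Sum = Δt · [f(3) + f(4.5) + f(6)].
Sum ≈ 9.454291.

9.454291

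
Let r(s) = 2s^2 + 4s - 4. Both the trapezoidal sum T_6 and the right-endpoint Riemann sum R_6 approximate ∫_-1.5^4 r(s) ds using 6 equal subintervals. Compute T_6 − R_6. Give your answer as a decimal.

-22.6875

T_6 ≈ 51.957176.
R_6 ≈ 74.644676.
T_6 − R_6 = -22.6875.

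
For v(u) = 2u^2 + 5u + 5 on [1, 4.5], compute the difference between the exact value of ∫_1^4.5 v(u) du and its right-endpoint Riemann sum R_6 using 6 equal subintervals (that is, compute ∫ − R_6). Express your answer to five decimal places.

Exact integral: ∫_1^4.5 v(u) du ≈ 125.7083333.
R_6 ≈ 142.4386574.
Error ≈ 125.7083333 − 142.4386574 ≈ -16.73032.

-16.73032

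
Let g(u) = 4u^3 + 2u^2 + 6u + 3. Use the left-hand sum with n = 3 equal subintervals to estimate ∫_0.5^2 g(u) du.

26

Δu = (2 − 0.5)/3 = 0.5.
Left endpoints: 0.5, 1, 1.5.
g(0.5) = 7, g(1) = 15, g(1.5) = 30.
Sum = Δu · [g(0.5) + g(1) + g(1.5)].
Sum = 26.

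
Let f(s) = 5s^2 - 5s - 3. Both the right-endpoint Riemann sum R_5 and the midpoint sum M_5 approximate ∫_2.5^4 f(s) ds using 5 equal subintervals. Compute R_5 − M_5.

R_5 = 58.05.
M_5 = 51.69375.
R_5 − M_5 = 6.35625.

6.35625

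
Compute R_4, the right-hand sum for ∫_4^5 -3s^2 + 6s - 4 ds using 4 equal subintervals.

-40.65625

Δs = (5 − 4)/4 = 0.25.
Right endpoints: 4.25, 4.5, 4.75, 5.
f(4.25) = -32.6875, f(4.5) = -37.75, f(4.75) = -43.1875, f(5) = -49.
Sum = Δs · [f(4.25) + f(4.5) + f(4.75) + f(5)].
Sum = -40.65625.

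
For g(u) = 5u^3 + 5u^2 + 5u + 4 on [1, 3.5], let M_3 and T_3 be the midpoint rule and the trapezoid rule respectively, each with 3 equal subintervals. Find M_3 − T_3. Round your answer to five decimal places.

-16.81858

M_3 ≈ 288.6385995.
T_3 ≈ 305.4571759.
M_3 − T_3 ≈ -16.81858.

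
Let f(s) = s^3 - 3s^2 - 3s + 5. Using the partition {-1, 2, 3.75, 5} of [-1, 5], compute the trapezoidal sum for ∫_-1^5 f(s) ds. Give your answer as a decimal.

Subinterval widths: 3, 1.75, 1.25.
f(-1) = 4, f(2) = -5, f(3.75) = 4.296875, f(5) = 40.
On each subinterval the trapezoid contributes (Δs_i/2)·[f(s_{i-1}) + f(s_i)].
Sum = 25.5703125.

25.5703125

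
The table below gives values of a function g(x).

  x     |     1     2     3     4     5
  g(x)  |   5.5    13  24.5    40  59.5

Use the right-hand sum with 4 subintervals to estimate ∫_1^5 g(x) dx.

137

Δx = 1.
Sum = 1·[13 + 24.5 + 40 + 59.5] = 137.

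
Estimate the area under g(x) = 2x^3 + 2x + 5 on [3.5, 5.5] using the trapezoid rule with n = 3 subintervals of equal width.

Δx = (5.5 − 3.5)/3 = 2/3.
g(3.5) = 97.75, g(25/6) = 17065/108, g(29/6) = 25973/108, g(5.5) = 348.75.
T_3 = (Δx/2)·[g(x_0) + 2g(x_1) + 2g(x_2) + g(x_3)].
Sum = 414.5.

414.5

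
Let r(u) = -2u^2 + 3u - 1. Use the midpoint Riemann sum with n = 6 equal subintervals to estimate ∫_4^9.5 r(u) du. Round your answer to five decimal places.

-422.27141

Δu = (9.5 − 4)/6 = 11/12.
Midpoints: 107/24, 5.375, 151/24, 173/24, 8.125, 217/24.
r(107/24) = -7885/288, r(5.375) = -42.65625, r(151/24) = -17653/288, r(173/24) = -23989/288, r(8.125) = -108.65625, r(217/24) = -39565/288.
Sum = Δu · [r(107/24) + r(5.375) + r(151/24) + ...].
Sum ≈ -422.27141.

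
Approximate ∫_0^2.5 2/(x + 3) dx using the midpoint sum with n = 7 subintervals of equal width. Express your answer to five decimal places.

1.21144

Δx = (2.5 − 0)/7 = 5/14.
Midpoints: 5/28, 15/28, 25/28, 1.25, 45/28, 55/28, 65/28.
f(5/28) = 56/89, f(15/28) = 56/99, f(25/28) = 56/109, f(1.25) = 8/17, f(45/28) = 56/129, f(55/28) = 56/139, f(65/28) = 56/149.
Sum = Δx · [f(5/28) + f(15/28) + f(25/28) + ...].
Sum ≈ 1.21144.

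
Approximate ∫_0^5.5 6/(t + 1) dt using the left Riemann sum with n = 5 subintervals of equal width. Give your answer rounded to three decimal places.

14.562

Δt = (5.5 − 0)/5 = 1.1.
Left endpoints: 0, 1.1, 2.2, 3.3, 4.4.
f(0) = 6, f(1.1) = 20/7, f(2.2) = 1.875, f(3.3) = 60/43, f(4.4) = 10/9.
Sum = Δt · [f(0) + f(1.1) + f(2.2) + f(3.3) + f(4.4)].
Sum ≈ 14.562.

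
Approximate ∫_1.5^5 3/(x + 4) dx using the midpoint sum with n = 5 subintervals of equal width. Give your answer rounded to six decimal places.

1.476166

Δx = (5 − 1.5)/5 = 0.7.
Midpoints: 1.85, 2.55, 3.25, 3.95, 4.65.
f(1.85) = 20/39, f(2.55) = 60/131, f(3.25) = 12/29, f(3.95) = 20/53, f(4.65) = 60/173.
Sum = Δx · [f(1.85) + f(2.55) + f(3.25) + f(3.95) + f(4.65)].
Sum ≈ 1.476166.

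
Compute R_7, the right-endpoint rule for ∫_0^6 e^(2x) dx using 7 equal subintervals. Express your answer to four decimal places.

Δx = (6 − 0)/7 = 6/7.
Right endpoints: 6/7, 12/7, 18/7, 24/7, 30/7, 36/7, 6.
f(6/7) ≈ 5.5527, f(12/7) ≈ 30.8326, f(18/7) ≈ 171.2042, f(24/7) ≈ 950.6470, f(30/7) ≈ 5278.6654, f(36/7) ≈ 29310.8867, f(6) ≈ 162754.7914.
Sum = Δx · [f(6/7) + f(12/7) + f(18/7) + ...].
Sum ≈ 170145.0686.

170145.0686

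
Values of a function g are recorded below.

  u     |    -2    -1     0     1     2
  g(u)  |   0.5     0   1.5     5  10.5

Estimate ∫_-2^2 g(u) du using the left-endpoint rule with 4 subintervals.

7

Δu = 1.
Sum = 1·[0.5 + 0 + 1.5 + 5] = 7.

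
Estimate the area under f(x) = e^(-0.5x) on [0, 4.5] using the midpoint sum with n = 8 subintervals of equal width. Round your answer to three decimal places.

Δx = (4.5 − 0)/8 = 0.5625.
Midpoints: 0.28125, 0.84375, 1.40625, 1.96875, 2.53125, 3.09375, 3.65625, 4.21875.
f(0.28125) ≈ 0.869, f(0.84375) ≈ 0.656, f(1.40625) ≈ 0.495, f(1.96875) ≈ 0.374, f(2.53125) ≈ 0.282, f(3.09375) ≈ 0.213, f(3.65625) ≈ 0.161, f(4.21875) ≈ 0.121.
Sum = Δx · [f(0.28125) + f(0.84375) + f(1.40625) + ...].
Sum ≈ 1.783.

1.783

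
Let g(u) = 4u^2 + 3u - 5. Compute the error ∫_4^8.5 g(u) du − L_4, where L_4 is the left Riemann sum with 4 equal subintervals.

Exact integral: ∫_4^8.5 g(u) du = 795.375.
L_4 = 665.015625.
Error = 795.375 − 665.015625 = 130.359375.

130.359375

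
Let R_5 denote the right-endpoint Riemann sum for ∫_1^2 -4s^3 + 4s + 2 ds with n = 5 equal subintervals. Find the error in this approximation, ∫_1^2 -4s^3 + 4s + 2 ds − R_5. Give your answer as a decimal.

2.52

Exact integral: ∫_1^2 f(s) ds = -7.
R_5 = -9.52.
Error = -7 − (-9.52) = 2.52.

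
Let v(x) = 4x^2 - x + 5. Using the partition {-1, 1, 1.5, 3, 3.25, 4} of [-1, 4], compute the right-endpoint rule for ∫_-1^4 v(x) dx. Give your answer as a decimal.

Subinterval widths: 2, 0.5, 1.5, 0.25, 0.75.
Right endpoints: 1, 1.5, 3, 3.25, 4.
v(1) = 8, v(1.5) = 12.5, v(3) = 38, v(3.25) = 44, v(4) = 65.
Sum = Σ Δx_i · v(x_i).
Sum = 139.

139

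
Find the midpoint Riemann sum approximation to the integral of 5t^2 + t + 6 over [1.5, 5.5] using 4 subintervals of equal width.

308

Δt = (5.5 − 1.5)/4 = 1.
Midpoints: 2, 3, 4, 5.
f(2) = 28, f(3) = 54, f(4) = 90, f(5) = 136.
Sum = Δt · [f(2) + f(3) + f(4) + f(5)].
Sum = 308.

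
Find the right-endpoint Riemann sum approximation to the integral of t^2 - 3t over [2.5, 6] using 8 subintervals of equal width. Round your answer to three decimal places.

Δt = (6 − 2.5)/8 = 0.4375.
Right endpoints: 2.9375, 3.375, 3.8125, 4.25, 4.6875, 5.125, 5.5625, 6.
f(2.9375) = -0.18359375, f(3.375) = 1.265625, f(3.8125) = 3.09765625, f(4.25) = 5.3125, f(4.6875) = 7.91015625, f(5.125) = 10.890625, f(5.5625) = 14.25390625, f(6) = 18.
Sum = Δt · [f(2.9375) + f(3.375) + f(3.8125) + ...].
Sum ≈ 26.489.

26.489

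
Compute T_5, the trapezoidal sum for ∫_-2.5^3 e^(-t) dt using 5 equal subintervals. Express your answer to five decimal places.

Δt = (3 − (-2.5))/5 = 1.1.
f(-2.5) ≈ 12.18249, f(-1.4) ≈ 4.05520, f(-0.3) ≈ 1.34986, f(0.8) ≈ 0.44933, f(1.9) ≈ 0.14957, f(3) ≈ 0.04979.
T_5 = (Δt/2)·[f(t_0) + 2f(t_1) + ... + 2f(t_{4}) + f(t_5)].
Sum ≈ 13.33211.

13.33211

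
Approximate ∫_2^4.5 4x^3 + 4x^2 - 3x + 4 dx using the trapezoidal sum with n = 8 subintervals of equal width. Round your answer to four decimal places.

Δx = (4.5 − 2)/8 = 0.3125.
f(2) = 46, f(2.3125) = 69549/1024, f(2.625) = 96.0390625, f(2.9375) = 134239/1024, f(3.25) = 173.8125, f(3.5625) = 230329/1024, f(3.875) = 285.1796875, f(4.1875) = 363819/1024, f(4.5) = 436.
T_8 = (Δx/2)·[f(x_0) + 2f(x_1) + ... + 2f(x_{7}) + f(x_8)].
Sum ≈ 492.2705.

492.2705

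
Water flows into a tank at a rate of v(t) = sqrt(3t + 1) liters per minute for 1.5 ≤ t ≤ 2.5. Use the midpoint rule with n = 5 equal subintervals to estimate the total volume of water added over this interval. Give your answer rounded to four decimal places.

2.6409

Δt = (2.5 − 1.5)/5 = 0.2.
Midpoints: 1.6, 1.8, 2, 2.2, 2.4.
v(1.6) ≈ 2.4083, v(1.8) ≈ 2.5298, v(2) ≈ 2.6458, v(2.2) ≈ 2.7568, v(2.4) ≈ 2.8636.
Sum = Δt · [v(1.6) + v(1.8) + v(2) + v(2.2) + v(2.4)].
Sum ≈ 2.6409.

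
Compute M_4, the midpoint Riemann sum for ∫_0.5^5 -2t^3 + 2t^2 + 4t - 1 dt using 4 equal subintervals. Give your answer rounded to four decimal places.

-177.3369

Δt = (5 − 0.5)/4 = 1.125.
Midpoints: 1.0625, 2.1875, 3.3125, 4.4375.
f(1.0625) = 6367/2048, f(2.1875) = -7403/2048, f(3.3125) = -78845/2048, f(4.4375) = -242951/2048.
Sum = Δt · [f(1.0625) + f(2.1875) + f(3.3125) + f(4.4375)].
Sum ≈ -177.3369.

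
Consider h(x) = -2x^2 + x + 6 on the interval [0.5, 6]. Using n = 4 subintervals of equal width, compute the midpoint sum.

Δx = (6 − 0.5)/4 = 1.375.
Midpoints: 1.1875, 2.5625, 3.9375, 5.3125.
h(1.1875) = 4.3671875, h(2.5625) = -4.5703125, h(3.9375) = -21.0703125, h(5.3125) = -45.1328125.
Sum = Δx · [h(1.1875) + h(2.5625) + h(3.9375) + h(5.3125)].
Sum = -91.30859375.

-91.30859375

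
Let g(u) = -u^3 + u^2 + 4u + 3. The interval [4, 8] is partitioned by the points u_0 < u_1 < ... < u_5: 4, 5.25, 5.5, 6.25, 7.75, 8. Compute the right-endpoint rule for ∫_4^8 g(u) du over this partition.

Subinterval widths: 1.25, 0.25, 0.75, 1.5, 0.25.
Right endpoints: 5.25, 5.5, 6.25, 7.75, 8.
g(5.25) = -93.140625, g(5.5) = -111.125, g(6.25) = -177.078125, g(7.75) = -371.421875, g(8) = -413.
Sum = Σ Δu_i · g(u_i).
Sum = -937.3984375.

-937.3984375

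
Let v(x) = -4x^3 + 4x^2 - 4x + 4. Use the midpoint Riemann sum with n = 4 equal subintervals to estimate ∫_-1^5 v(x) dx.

Δx = (5 − (-1))/4 = 1.5.
Midpoints: -0.25, 1.25, 2.75, 4.25.
v(-0.25) = 5.3125, v(1.25) = -2.5625, v(2.75) = -59.9375, v(4.25) = -247.8125.
Sum = Δx · [v(-0.25) + v(1.25) + v(2.75) + v(4.25)].
Sum = -457.5.

-457.5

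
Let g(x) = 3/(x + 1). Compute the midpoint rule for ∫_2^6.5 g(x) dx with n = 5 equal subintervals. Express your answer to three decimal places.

Δx = (6.5 − 2)/5 = 0.9.
Midpoints: 2.45, 3.35, 4.25, 5.15, 6.05.
g(2.45) = 20/23, g(3.35) = 20/29, g(4.25) = 4/7, g(5.15) = 20/41, g(6.05) = 20/47.
Sum = Δx · [g(2.45) + g(3.35) + g(4.25) + g(5.15) + g(6.05)].
Sum ≈ 2.740.

2.740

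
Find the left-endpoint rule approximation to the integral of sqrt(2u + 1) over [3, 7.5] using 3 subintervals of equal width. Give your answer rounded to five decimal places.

Δu = (7.5 − 3)/3 = 1.5.
Left endpoints: 3, 4.5, 6.
f(3) ≈ 2.64575, f(4.5) ≈ 3.16228, f(6) ≈ 3.60555.
Sum = Δu · [f(3) + f(4.5) + f(6)].
Sum ≈ 14.12037.

14.12037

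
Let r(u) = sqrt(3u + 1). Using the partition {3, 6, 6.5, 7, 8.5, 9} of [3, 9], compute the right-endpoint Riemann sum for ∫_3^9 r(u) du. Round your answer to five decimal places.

Subinterval widths: 3, 0.5, 0.5, 1.5, 0.5.
Right endpoints: 6, 6.5, 7, 8.5, 9.
r(6) ≈ 4.35890, r(6.5) ≈ 4.52769, r(7) ≈ 4.69042, r(8.5) ≈ 5.14782, r(9) ≈ 5.29150.
Sum = Σ Δu_i · r(u_i).
Sum ≈ 28.05322.

28.05322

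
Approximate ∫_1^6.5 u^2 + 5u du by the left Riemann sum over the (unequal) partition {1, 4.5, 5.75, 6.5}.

120.796875

Subinterval widths: 3.5, 1.25, 0.75.
Left endpoints: 1, 4.5, 5.75.
f(1) = 6, f(4.5) = 42.75, f(5.75) = 61.8125.
Sum = Σ Δu_i · f(u_i).
Sum = 120.796875.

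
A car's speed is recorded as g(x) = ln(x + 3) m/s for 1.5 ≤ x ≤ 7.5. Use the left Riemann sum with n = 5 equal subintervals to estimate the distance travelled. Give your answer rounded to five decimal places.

11.39753

Δx = (7.5 − 1.5)/5 = 1.2.
Left endpoints: 1.5, 2.7, 3.9, 5.1, 6.3.
g(1.5) ≈ 1.50408, g(2.7) ≈ 1.74047, g(3.9) ≈ 1.93152, g(5.1) ≈ 2.09186, g(6.3) ≈ 2.23001.
Sum = Δx · [g(1.5) + g(2.7) + g(3.9) + g(5.1) + g(6.3)].
Sum ≈ 11.39753.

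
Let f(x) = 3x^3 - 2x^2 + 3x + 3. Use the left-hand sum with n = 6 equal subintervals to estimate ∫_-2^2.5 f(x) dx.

-11.42578125

Δx = (2.5 − (-2))/6 = 0.75.
Left endpoints: -2, -1.25, -0.5, 0.25, 1, 1.75.
f(-2) = -35, f(-1.25) = -9.734375, f(-0.5) = 0.625, f(0.25) = 3.671875, f(1) = 7, f(1.75) = 18.203125.
Sum = Δx · [f(-2) + f(-1.25) + f(-0.5) + ...].
Sum = -11.42578125.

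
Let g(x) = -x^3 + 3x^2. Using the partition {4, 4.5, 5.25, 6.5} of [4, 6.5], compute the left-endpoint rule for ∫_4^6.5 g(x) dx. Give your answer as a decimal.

-108.30078125

Subinterval widths: 0.5, 0.75, 1.25.
Left endpoints: 4, 4.5, 5.25.
g(4) = -16, g(4.5) = -30.375, g(5.25) = -62.015625.
Sum = Σ Δx_i · g(x_i).
Sum = -108.30078125.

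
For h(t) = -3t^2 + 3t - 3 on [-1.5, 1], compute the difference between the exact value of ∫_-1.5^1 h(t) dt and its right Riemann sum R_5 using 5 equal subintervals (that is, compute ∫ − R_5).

-2.5

Exact integral: ∫_-1.5^1 h(t) dt = -13.75.
R_5 = -11.25.
Error = -13.75 − (-11.25) = -2.5.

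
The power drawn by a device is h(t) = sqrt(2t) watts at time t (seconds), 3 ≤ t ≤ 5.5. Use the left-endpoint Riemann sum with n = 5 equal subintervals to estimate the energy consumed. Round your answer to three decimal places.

7.043

Δt = (5.5 − 3)/5 = 0.5.
Left endpoints: 3, 3.5, 4, 4.5, 5.
h(3) ≈ 2.449, h(3.5) ≈ 2.646, h(4) ≈ 2.828, h(4.5) ≈ 3.000, h(5) ≈ 3.162.
Sum = Δt · [h(3) + h(3.5) + h(4) + h(4.5) + h(5)].
Sum ≈ 7.043.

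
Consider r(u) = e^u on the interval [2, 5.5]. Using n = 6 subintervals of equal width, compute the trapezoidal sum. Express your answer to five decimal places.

Δu = (5.5 − 2)/6 = 7/12.
r(2) ≈ 7.38906, r(31/12) ≈ 13.24120, r(19/6) ≈ 23.72826, r(3.75) ≈ 42.52108, r(13/3) ≈ 76.19786, r(59/12) ≈ 136.54670, r(5.5) ≈ 244.69193.
T_6 = (Δu/2)·[r(u_0) + 2r(u_1) + ... + 2r(u_{5}) + r(u_6)].
Sum ≈ 243.99409.

243.99409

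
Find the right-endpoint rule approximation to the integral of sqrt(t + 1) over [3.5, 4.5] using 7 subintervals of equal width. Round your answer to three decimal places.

Δt = (4.5 − 3.5)/7 = 1/7.
Right endpoints: 51/14, 53/14, 55/14, 57/14, 59/14, 61/14, 4.5.
f(51/14) ≈ 2.155, f(53/14) ≈ 2.188, f(55/14) ≈ 2.220, f(57/14) ≈ 2.252, f(59/14) ≈ 2.283, f(61/14) ≈ 2.315, f(4.5) ≈ 2.345.
Sum = Δt · [f(51/14) + f(53/14) + f(55/14) + ...].
Sum ≈ 2.251.

2.251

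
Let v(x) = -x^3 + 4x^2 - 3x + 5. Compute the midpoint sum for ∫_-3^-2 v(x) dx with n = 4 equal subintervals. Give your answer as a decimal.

Δx = (-2 − (-3))/4 = 0.25.
Midpoints: -2.875, -2.625, -2.375, -2.125.
v(-2.875) = 36071/512, v(-2.625) = 29965/512, v(-2.375) = 24619/512, v(-2.125) = 19985/512.
Sum = Δx · [v(-2.875) + v(-2.625) + v(-2.375) + v(-2.125)].
Sum = 54.0234375.

54.0234375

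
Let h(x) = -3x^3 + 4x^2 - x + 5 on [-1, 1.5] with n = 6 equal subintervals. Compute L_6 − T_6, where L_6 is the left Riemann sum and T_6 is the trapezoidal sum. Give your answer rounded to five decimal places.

2.21354

L_6 ≈ 17.0015914.
T_6 ≈ 14.7880498.
L_6 − T_6 ≈ 2.21354.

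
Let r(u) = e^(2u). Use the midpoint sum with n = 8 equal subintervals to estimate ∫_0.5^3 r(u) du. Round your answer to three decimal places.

Δu = (3 − 0.5)/8 = 0.3125.
Midpoints: 0.65625, 0.96875, 1.28125, 1.59375, 1.90625, 2.21875, 2.53125, 2.84375.
r(0.65625) ≈ 3.715, r(0.96875) ≈ 6.941, r(1.28125) ≈ 12.968, r(1.59375) ≈ 24.228, r(1.90625) ≈ 45.263, r(2.21875) ≈ 84.563, r(2.53125) ≈ 157.985, r(2.84375) ≈ 295.155.
Sum = Δu · [r(0.65625) + r(0.96875) + r(1.28125) + ...].
Sum ≈ 197.131.

197.131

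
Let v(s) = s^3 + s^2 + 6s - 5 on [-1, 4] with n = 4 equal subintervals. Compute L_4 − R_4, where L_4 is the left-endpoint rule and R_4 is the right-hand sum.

L_4 = 43.828125.
R_4 = 181.328125.
L_4 − R_4 = -137.5.

-137.5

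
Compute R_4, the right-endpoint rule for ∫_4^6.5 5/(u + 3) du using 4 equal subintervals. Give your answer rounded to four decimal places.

Δu = (6.5 − 4)/4 = 0.625.
Right endpoints: 4.625, 5.25, 5.875, 6.5.
f(4.625) = 40/61, f(5.25) = 20/33, f(5.875) = 40/71, f(6.5) = 10/19.
Sum = Δu · [f(4.625) + f(5.25) + f(5.875) + f(6.5)].
Sum ≈ 1.4697.

1.4697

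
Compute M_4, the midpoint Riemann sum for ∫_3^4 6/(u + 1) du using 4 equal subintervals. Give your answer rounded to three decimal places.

1.339

Δu = (4 − 3)/4 = 0.25.
Midpoints: 3.125, 3.375, 3.625, 3.875.
f(3.125) = 16/11, f(3.375) = 48/35, f(3.625) = 48/37, f(3.875) = 16/13.
Sum = Δu · [f(3.125) + f(3.375) + f(3.625) + f(3.875)].
Sum ≈ 1.339.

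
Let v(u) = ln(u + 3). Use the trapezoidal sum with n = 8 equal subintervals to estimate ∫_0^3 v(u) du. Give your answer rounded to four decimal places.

Δu = (3 − 0)/8 = 0.375.
v(0) ≈ 1.0986, v(0.375) ≈ 1.2164, v(0.75) ≈ 1.3218, v(1.125) ≈ 1.4171, v(1.5) ≈ 1.5041, v(1.875) ≈ 1.5841, v(2.25) ≈ 1.6582, v(2.625) ≈ 1.7272, v(3) ≈ 1.7918.
T_8 = (Δu/2)·[v(u_0) + 2v(u_1) + ... + 2v(u_{7}) + v(u_8)].
Sum ≈ 4.4528.

4.4528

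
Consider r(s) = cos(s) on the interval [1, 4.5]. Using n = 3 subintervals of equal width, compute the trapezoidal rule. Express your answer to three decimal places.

Δs = (4.5 − 1)/3 = 7/6.
r(1) ≈ 0.540, r(13/6) ≈ -0.561, r(10/3) ≈ -0.982, r(4.5) ≈ -0.211.
T_3 = (Δs/2)·[r(s_0) + 2r(s_1) + 2r(s_2) + r(s_3)].
Sum ≈ -1.608.

-1.608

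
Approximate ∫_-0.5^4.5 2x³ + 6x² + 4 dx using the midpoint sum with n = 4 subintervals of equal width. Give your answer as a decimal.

395.78125

Δx = (4.5 − (-0.5))/4 = 1.25.
Midpoints: 0.125, 1.375, 2.625, 3.875.
f(0.125) = 4.09765625, f(1.375) = 20.54296875, f(2.625) = 81.51953125, f(3.875) = 210.46484375.
Sum = Δx · [f(0.125) + f(1.375) + f(2.625) + f(3.875)].
Sum = 395.78125.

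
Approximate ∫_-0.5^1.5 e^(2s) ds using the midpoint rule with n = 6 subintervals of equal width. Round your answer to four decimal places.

9.6786

Δs = (1.5 − (-0.5))/6 = 1/3.
Midpoints: -1/3, 0, 1/3, 2/3, 1, 4/3.
f(-1/3) ≈ 0.5134, f(0) ≈ 1.0000, f(1/3) ≈ 1.9477, f(2/3) ≈ 3.7937, f(1) ≈ 7.3891, f(4/3) ≈ 14.3919.
Sum = Δs · [f(-1/3) + f(0) + f(1/3) + ...].
Sum ≈ 9.6786.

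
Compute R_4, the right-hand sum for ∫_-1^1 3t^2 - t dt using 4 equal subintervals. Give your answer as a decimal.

Δt = (1 − (-1))/4 = 0.5.
Right endpoints: -0.5, 0, 0.5, 1.
f(-0.5) = 1.25, f(0) = 0, f(0.5) = 0.25, f(1) = 2.
Sum = Δt · [f(-0.5) + f(0) + f(0.5) + f(1)].
Sum = 1.75.

1.75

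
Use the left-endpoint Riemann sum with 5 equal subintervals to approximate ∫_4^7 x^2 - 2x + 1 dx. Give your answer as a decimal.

55.08

Δx = (7 − 4)/5 = 0.6.
Left endpoints: 4, 4.6, 5.2, 5.8, 6.4.
f(4) = 9, f(4.6) = 12.96, f(5.2) = 17.64, f(5.8) = 23.04, f(6.4) = 29.16.
Sum = Δx · [f(4) + f(4.6) + f(5.2) + f(5.8) + f(6.4)].
Sum = 55.08.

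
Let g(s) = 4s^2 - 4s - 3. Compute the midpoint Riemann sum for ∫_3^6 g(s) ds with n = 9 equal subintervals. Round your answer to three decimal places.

Δs = (6 − 3)/9 = 1/3.
Midpoints: 19/6, 3.5, 23/6, 25/6, 4.5, 29/6, 31/6, 5.5, 35/6.
g(19/6) = 220/9, g(3.5) = 32, g(23/6) = 364/9, g(25/6) = 448/9, g(4.5) = 60, g(29/6) = 640/9, g(31/6) = 748/9, g(5.5) = 96, g(35/6) = 988/9.
Sum = Δs · [g(19/6) + g(3.5) + g(23/6) + ...].
Sum ≈ 188.889.

188.889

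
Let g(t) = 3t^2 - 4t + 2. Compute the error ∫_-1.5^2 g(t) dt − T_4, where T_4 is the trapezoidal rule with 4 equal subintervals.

-1.33984375

Exact integral: ∫_-1.5^2 g(t) dt = 14.875.
T_4 = 16.21484375.
Error = 14.875 − 16.21484375 = -1.33984375.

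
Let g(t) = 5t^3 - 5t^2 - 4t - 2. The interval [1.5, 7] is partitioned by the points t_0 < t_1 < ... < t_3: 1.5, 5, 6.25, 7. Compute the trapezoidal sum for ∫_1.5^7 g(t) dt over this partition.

2669.484375

Subinterval widths: 3.5, 1.25, 0.75.
g(1.5) = -2.375, g(5) = 478, g(6.25) = 998.390625, g(7) = 1440.
On each subinterval the trapezoid contributes (Δt_i/2)·[g(t_{i-1}) + g(t_i)].
Sum = 2669.484375.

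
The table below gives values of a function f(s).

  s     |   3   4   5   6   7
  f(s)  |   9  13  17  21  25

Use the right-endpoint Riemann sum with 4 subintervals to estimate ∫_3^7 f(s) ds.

Δs = 1.
Sum = 1·[13 + 17 + 21 + 25] = 76.

76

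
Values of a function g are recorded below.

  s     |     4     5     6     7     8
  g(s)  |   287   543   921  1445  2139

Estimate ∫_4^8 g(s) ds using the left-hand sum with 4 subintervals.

Δs = 1.
Sum = 1·[287 + 543 + 921 + 1445] = 3196.

3196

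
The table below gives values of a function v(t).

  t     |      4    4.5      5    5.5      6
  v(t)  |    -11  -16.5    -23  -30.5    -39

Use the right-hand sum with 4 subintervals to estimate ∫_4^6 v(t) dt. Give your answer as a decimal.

Δt = 0.5.
Sum = 0.5·[(-16.5) + (-23) + (-30.5) + (-39)] = -54.5.

-54.5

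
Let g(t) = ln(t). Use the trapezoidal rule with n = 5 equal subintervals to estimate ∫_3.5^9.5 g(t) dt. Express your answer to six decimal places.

10.981071

Δt = (9.5 − 3.5)/5 = 1.2.
g(3.5) ≈ 1.252763, g(4.7) ≈ 1.547563, g(5.9) ≈ 1.774952, g(7.1) ≈ 1.960095, g(8.3) ≈ 2.116256, g(9.5) ≈ 2.251292.
T_5 = (Δt/2)·[g(t_0) + 2g(t_1) + ... + 2g(t_{4}) + g(t_5)].
Sum ≈ 10.981071.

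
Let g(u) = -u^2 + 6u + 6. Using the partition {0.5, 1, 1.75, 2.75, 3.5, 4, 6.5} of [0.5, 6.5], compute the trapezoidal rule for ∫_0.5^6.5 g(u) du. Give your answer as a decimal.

Subinterval widths: 0.5, 0.75, 1, 0.75, 0.5, 2.5.
g(0.5) = 8.75, g(1) = 11, g(1.75) = 13.4375, g(2.75) = 14.9375, g(3.5) = 14.75, g(4) = 14, g(6.5) = 2.75.
On each subinterval the trapezoid contributes (Δu_i/2)·[g(u_{i-1}) + g(u_i)].
Sum = 67.546875.

67.546875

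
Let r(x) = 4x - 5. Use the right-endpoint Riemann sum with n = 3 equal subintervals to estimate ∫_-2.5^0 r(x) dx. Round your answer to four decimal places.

-20.8333

Δx = (0 − (-2.5))/3 = 5/6.
Right endpoints: -5/3, -5/6, 0.
r(-5/3) = -35/3, r(-5/6) = -25/3, r(0) = -5.
Sum = Δx · [r(-5/3) + r(-5/6) + r(0)].
Sum ≈ -20.8333.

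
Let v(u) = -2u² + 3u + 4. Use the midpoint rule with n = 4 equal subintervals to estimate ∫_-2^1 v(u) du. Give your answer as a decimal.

Δu = (1 − (-2))/4 = 0.75.
Midpoints: -1.625, -0.875, -0.125, 0.625.
v(-1.625) = -6.15625, v(-0.875) = -0.15625, v(-0.125) = 3.59375, v(0.625) = 5.09375.
Sum = Δu · [v(-1.625) + v(-0.875) + v(-0.125) + v(0.625)].
Sum = 1.78125.

1.78125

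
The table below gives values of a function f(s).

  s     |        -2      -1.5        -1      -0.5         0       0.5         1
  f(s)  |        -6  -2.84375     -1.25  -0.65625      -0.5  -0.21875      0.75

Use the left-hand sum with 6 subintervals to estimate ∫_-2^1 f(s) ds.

Δs = 0.5.
Sum = 0.5·[(-6) + (-2.84375) + (-1.25) + (-0.65625) + (-0.5) + (-0.21875)] = -5.734375.

-5.734375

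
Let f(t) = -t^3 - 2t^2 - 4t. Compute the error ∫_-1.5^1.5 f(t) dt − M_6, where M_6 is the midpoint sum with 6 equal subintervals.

-0.125

Exact integral: ∫_-1.5^1.5 f(t) dt = -4.5.
M_6 = -4.375.
Error = -4.5 − (-4.375) = -0.125.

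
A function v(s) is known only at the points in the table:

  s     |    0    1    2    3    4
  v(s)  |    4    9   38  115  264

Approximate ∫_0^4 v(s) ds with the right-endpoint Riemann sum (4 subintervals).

Δs = 1.
Sum = 1·[9 + 38 + 115 + 264] = 426.

426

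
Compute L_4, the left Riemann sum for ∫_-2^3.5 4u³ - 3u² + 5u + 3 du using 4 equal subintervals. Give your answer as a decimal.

Δu = (3.5 − (-2))/4 = 1.375.
Left endpoints: -2, -0.625, 0.75, 2.125.
f(-2) = -51, f(-0.625) = -2.2734375, f(0.75) = 6.75, f(2.125) = 38.4609375.
Sum = Δu · [f(-2) + f(-0.625) + f(0.75) + f(2.125)].
Sum = -11.0859375.

-11.0859375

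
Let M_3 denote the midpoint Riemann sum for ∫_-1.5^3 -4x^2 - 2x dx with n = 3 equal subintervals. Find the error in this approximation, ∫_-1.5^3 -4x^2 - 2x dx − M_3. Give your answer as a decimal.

Exact integral: ∫_-1.5^3 f(x) dx = -47.25.
M_3 = -43.875.
Error = -47.25 − (-43.875) = -3.375.

-3.375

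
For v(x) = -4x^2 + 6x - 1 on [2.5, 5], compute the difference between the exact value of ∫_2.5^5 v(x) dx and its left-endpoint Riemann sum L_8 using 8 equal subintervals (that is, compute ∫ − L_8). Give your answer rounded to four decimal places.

Exact integral: ∫_2.5^5 v(x) dx ≈ -92.083333.
L_8 = -82.87109375.
Error ≈ -92.083333 − (-82.87109375) ≈ -9.2122.

-9.2122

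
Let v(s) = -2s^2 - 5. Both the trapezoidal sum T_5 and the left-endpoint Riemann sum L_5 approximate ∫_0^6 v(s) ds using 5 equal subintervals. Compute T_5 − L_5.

T_5 = -176.88.
L_5 = -133.68.
T_5 − L_5 = -43.2.

-43.2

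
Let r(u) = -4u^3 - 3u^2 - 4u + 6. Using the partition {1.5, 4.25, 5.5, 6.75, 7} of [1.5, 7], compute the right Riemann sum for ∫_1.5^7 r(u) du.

Subinterval widths: 2.75, 1.25, 1.25, 0.25.
Right endpoints: 4.25, 5.5, 6.75, 7.
r(4.25) = -372.25, r(5.5) = -772.25, r(6.75) = -1387.875, r(7) = -1541.
Sum = Σ Δu_i · r(u_i).
Sum = -4109.09375.

-4109.09375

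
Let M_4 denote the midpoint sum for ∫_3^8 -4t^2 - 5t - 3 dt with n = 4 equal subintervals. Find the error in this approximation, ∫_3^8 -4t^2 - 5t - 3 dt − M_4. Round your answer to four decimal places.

-2.6042

Exact integral: ∫_3^8 f(t) dt ≈ -799.166667.
M_4 = -796.5625.
Error ≈ -799.166667 − (-796.5625) ≈ -2.6042.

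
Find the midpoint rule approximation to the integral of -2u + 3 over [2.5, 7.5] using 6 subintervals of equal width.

Δu = (7.5 − 2.5)/6 = 5/6.
Midpoints: 35/12, 3.75, 55/12, 65/12, 6.25, 85/12.
f(35/12) = -17/6, f(3.75) = -4.5, f(55/12) = -37/6, f(65/12) = -47/6, f(6.25) = -9.5, f(85/12) = -67/6.
Sum = Δu · [f(35/12) + f(3.75) + f(55/12) + ...].
Sum = -35.

-35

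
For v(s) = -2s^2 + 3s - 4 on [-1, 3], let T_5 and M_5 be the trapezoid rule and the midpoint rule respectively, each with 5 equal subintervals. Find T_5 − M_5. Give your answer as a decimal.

T_5 = -23.52.
M_5 = -22.24.
T_5 − M_5 = -1.28.

-1.28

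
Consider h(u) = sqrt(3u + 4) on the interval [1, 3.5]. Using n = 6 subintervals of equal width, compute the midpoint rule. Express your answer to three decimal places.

8.155

Δu = (3.5 − 1)/6 = 5/12.
Midpoints: 29/24, 1.625, 49/24, 59/24, 2.875, 79/24.
h(29/24) ≈ 2.761, h(1.625) ≈ 2.979, h(49/24) ≈ 3.182, h(59/24) ≈ 3.373, h(2.875) ≈ 3.553, h(79/24) ≈ 3.725.
Sum = Δu · [h(29/24) + h(1.625) + h(49/24) + ...].
Sum ≈ 8.155.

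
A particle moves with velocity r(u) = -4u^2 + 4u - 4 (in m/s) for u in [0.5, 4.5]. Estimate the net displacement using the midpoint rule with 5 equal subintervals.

-96.48

Δu = (4.5 − 0.5)/5 = 0.8.
Midpoints: 0.9, 1.7, 2.5, 3.3, 4.1.
r(0.9) = -3.64, r(1.7) = -8.76, r(2.5) = -19, r(3.3) = -34.36, r(4.1) = -54.84.
Sum = Δu · [r(0.9) + r(1.7) + r(2.5) + r(3.3) + r(4.1)].
Sum = -96.48.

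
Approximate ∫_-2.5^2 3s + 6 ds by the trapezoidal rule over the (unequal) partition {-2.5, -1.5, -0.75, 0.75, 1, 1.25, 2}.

Subinterval widths: 1, 0.75, 1.5, 0.25, 0.25, 0.75.
f(-2.5) = -1.5, f(-1.5) = 1.5, f(-0.75) = 3.75, f(0.75) = 8.25, f(1) = 9, f(1.25) = 9.75, f(2) = 12.
On each subinterval the trapezoid contributes (Δs_i/2)·[f(s_{i-1}) + f(s_i)].
Sum = 23.625.

23.625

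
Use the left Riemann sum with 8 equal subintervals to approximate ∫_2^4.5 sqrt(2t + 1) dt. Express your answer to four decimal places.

Δt = (4.5 − 2)/8 = 0.3125.
Left endpoints: 2, 2.3125, 2.625, 2.9375, 3.25, 3.5625, 3.875, 4.1875.
f(2) ≈ 2.2361, f(2.3125) ≈ 2.3717, f(2.625) ≈ 2.5000, f(2.9375) ≈ 2.6220, f(3.25) ≈ 2.7386, f(3.5625) ≈ 2.8504, f(3.875) ≈ 2.9580, f(4.1875) ≈ 3.0619.
Sum = Δt · [f(2) + f(2.3125) + f(2.625) + ...].
Sum ≈ 6.6684.

6.6684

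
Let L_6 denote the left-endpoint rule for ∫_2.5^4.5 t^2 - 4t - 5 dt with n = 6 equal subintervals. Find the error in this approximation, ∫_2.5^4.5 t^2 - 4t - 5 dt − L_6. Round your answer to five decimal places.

0.96296

Exact integral: ∫_2.5^4.5 f(t) dt ≈ -12.8333333.
L_6 ≈ -13.7962963.
Error ≈ -12.8333333 − (-13.7962963) ≈ 0.96296.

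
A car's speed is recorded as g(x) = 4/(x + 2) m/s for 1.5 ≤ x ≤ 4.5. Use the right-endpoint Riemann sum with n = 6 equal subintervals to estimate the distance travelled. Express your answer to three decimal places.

Δx = (4.5 − 1.5)/6 = 0.5.
Right endpoints: 2, 2.5, 3, 3.5, 4, 4.5.
g(2) = 1, g(2.5) = 8/9, g(3) = 0.8, g(3.5) = 8/11, g(4) = 2/3, g(4.5) = 8/13.
Sum = Δx · [g(2) + g(2.5) + g(3) + ...].
Sum ≈ 2.349.

2.349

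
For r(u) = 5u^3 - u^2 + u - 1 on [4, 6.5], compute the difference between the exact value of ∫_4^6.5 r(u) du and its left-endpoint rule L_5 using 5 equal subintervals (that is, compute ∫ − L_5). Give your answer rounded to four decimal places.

Exact integral: ∫_4^6.5 r(u) du ≈ 1851.744792.
L_5 = 1602.5.
Error ≈ 1851.744792 − 1602.5 ≈ 249.2448.

249.2448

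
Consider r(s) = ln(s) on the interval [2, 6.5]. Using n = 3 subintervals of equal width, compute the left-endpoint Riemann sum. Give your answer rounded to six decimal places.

Δs = (6.5 − 2)/3 = 1.5.
Left endpoints: 2, 3.5, 5.
r(2) ≈ 0.693147, r(3.5) ≈ 1.252763, r(5) ≈ 1.609438.
Sum = Δs · [r(2) + r(3.5) + r(5)].
Sum ≈ 5.333022.

5.333022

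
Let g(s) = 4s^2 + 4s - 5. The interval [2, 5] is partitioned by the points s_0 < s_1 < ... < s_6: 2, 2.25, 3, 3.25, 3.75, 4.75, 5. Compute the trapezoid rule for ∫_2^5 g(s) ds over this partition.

Subinterval widths: 0.25, 0.75, 0.25, 0.5, 1, 0.25.
g(2) = 19, g(2.25) = 24.25, g(3) = 43, g(3.25) = 50.25, g(3.75) = 66.25, g(4.75) = 104.25, g(5) = 115.
On each subinterval the trapezoid contributes (Δs_i/2)·[g(s_{i-1}) + g(s_i)].
Sum = 184.0625.

184.0625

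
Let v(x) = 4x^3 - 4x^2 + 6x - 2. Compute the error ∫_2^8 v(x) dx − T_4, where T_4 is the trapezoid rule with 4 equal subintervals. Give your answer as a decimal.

-126

Exact integral: ∫_2^8 v(x) dx = 3576.
T_4 = 3702.
Error = 3576 − 3702 = -126.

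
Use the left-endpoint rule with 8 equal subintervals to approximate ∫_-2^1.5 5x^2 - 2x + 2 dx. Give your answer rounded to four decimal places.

Δx = (1.5 − (-2))/8 = 0.4375.
Left endpoints: -2, -1.5625, -1.125, -0.6875, -0.25, 0.1875, 0.625, 1.0625.
f(-2) = 26, f(-1.5625) = 17.33203125, f(-1.125) = 10.578125, f(-0.6875) = 5.73828125, f(-0.25) = 2.8125, f(0.1875) = 1.80078125, f(0.625) = 2.703125, f(1.0625) = 5.51953125.
Sum = Δx · [f(-2) + f(-1.5625) + f(-1.125) + ...].
Sum ≈ 31.7119.

31.7119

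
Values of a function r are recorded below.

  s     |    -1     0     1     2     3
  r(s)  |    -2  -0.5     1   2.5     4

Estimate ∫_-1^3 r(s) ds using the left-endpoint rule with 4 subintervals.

Δs = 1.
Sum = 1·[(-2) + (-0.5) + 1 + 2.5] = 1.

1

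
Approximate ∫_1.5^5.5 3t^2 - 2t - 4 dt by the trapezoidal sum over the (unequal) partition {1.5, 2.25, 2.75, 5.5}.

Subinterval widths: 0.75, 0.5, 2.75.
f(1.5) = -0.25, f(2.25) = 6.6875, f(2.75) = 13.1875, f(5.5) = 75.75.
On each subinterval the trapezoid contributes (Δt_i/2)·[f(t_{i-1}) + f(t_i)].
Sum = 129.671875.

129.671875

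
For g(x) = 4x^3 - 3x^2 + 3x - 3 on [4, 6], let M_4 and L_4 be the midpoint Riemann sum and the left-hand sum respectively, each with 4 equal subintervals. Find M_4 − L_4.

131.375

M_4 = 909.625.
L_4 = 778.25.
M_4 − L_4 = 131.375.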